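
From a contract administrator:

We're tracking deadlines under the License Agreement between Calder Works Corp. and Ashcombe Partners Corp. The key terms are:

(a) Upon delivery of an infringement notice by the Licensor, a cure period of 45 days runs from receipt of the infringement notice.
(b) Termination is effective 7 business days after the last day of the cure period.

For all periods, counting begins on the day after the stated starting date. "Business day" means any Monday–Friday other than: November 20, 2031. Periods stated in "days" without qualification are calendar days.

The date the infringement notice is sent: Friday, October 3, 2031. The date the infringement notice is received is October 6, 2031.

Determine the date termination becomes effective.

December 1, 2031

The last day of the cure period: October 6, 2031 + 45 days = November 20, 2031.
The date termination becomes effective: counting 7 business days from Thursday, November 20, 2031 (Nov 21, Nov 24, Nov 25, Nov 26, Nov 27, Nov 28, Dec 1, skipping weekends) reaches Monday, December 1, 2031.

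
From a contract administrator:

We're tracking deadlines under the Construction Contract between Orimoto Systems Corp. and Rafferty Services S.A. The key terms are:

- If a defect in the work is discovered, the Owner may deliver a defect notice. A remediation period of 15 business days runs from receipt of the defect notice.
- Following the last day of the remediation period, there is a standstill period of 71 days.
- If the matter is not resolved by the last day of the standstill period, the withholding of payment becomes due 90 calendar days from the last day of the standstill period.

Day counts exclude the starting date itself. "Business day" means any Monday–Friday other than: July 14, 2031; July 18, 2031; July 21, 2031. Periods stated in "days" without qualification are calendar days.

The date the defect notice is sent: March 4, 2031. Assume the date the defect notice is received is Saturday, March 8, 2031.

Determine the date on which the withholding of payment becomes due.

September 5, 2031

The last day of the remediation period: 15 business days after Saturday, March 8, 2031, skipping weekends — Mar 10, Mar 11, Mar 12, Mar 13, …, Mar 26, Mar 27, Mar 28 — lands on Friday, March 28, 2031.
Adding 71 calendar days to March 28, 2031 gives June 7, 2031, which is the last day of the standstill period.
Adding 90 calendar days to June 7, 2031 gives September 5, 2031, which is the date on which the withholding of payment becomes due.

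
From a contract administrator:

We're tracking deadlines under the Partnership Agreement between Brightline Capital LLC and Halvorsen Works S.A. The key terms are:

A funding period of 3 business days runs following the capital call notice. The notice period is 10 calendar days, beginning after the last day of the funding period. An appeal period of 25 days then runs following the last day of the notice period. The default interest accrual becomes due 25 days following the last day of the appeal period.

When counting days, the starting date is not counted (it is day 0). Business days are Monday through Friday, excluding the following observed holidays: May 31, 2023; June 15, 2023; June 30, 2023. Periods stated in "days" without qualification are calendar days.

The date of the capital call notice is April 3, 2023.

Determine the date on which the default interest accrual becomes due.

The last day of the funding period: counting 3 business days from Monday, April 3, 2023 (Apr 4, Apr 5, Apr 6, skipping weekends) reaches Thursday, April 6, 2023.
The last day of the notice period: April 6, 2023 + 10 days = April 16, 2023.
The last day of the appeal period: 25 calendar days after April 16, 2023 is May 11, 2023.
The date on which the default interest accrual becomes due: 25 calendar days after May 11, 2023 is June 5, 2023.

June 5, 2023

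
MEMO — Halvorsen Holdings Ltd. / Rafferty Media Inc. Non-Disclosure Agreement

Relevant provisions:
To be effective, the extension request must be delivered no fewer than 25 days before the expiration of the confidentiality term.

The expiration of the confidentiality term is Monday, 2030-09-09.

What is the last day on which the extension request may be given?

2030-09-09 minus 25 days is 2030-08-15.

2030-08-15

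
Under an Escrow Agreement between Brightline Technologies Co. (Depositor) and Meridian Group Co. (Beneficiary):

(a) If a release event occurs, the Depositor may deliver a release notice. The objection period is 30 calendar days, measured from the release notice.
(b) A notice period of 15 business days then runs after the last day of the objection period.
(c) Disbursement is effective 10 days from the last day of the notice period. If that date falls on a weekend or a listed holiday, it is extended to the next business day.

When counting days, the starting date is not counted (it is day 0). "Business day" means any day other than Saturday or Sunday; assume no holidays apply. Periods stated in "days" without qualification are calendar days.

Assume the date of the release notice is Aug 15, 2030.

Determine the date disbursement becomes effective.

Oct 14, 2030

The last day of the objection period: Aug 15, 2030 + 30 days = Sep 14, 2030.
The last day of the notice period: counting 15 business days from Saturday, Sep 14, 2030 (Sep 16, Sep 17, Sep 18, Sep 19, …, Oct 2, Oct 3, Oct 4, skipping weekends) reaches Friday, Oct 4, 2030.
The date disbursement becomes effective: 10 calendar days after Oct 4, 2030 is Oct 14, 2030. Oct 14, 2030 is a Monday, so no roll-forward applies.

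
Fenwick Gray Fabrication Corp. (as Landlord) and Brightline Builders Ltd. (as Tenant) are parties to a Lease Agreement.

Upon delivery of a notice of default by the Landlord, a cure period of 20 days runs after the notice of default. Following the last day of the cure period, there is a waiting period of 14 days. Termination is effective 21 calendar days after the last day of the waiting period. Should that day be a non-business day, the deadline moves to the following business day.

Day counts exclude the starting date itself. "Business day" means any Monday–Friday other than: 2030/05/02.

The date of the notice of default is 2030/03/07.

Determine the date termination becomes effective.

2030/05/01

The last day of the cure period: 20 calendar days after 2030/03/07 is 2030/03/27.
The last day of the waiting period: 2030/03/27 + 14 days = 2030/04/10.
Adding 21 calendar days to 2030/04/10 gives 2030/05/01, which is the date termination becomes effective. 2030/05/01 is a Wednesday and is not a listed holiday, so no roll-forward applies.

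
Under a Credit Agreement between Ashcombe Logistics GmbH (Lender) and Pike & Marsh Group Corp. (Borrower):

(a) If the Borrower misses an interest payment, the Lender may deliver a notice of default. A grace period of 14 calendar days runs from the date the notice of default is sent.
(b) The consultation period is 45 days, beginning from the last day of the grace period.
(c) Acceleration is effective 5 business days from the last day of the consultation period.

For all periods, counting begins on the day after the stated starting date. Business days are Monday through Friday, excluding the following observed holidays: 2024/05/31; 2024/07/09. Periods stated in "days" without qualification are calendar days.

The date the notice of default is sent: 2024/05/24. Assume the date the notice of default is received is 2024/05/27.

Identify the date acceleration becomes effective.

Adding 14 calendar days to 2024/05/24 gives 2024/06/07, which is the last day of the grace period.
Adding 45 calendar days to 2024/06/07 gives 2024/07/22, which is the last day of the consultation period.
The date acceleration becomes effective: counting 5 business days from Monday, 2024/07/22 (Jul 23, Jul 24, Jul 25, Jul 26, Jul 29, skipping weekends) reaches Monday, 2024/07/29.

2024/07/29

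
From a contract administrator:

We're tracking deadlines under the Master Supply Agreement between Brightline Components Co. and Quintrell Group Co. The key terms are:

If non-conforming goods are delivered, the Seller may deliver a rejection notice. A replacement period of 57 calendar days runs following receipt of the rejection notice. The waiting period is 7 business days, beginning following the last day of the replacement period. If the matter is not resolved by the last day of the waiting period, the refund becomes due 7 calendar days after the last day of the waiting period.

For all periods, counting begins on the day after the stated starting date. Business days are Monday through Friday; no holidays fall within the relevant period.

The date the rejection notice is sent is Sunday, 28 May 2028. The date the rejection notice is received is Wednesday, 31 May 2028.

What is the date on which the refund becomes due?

The last day of the replacement period: 31 May 2028 + 57 days = 27 July 2028.
From Thursday, 27 July 2028, 7 business days (Jul 28, Jul 31, Aug 1, Aug 2, Aug 3, Aug 4, Aug 7, skipping weekends) brings us to Monday, 7 August 2028, which is the last day of the waiting period.
The date on which the refund becomes due: 7 calendar days after 7 August 2028 is 14 August 2028.

14 August 2028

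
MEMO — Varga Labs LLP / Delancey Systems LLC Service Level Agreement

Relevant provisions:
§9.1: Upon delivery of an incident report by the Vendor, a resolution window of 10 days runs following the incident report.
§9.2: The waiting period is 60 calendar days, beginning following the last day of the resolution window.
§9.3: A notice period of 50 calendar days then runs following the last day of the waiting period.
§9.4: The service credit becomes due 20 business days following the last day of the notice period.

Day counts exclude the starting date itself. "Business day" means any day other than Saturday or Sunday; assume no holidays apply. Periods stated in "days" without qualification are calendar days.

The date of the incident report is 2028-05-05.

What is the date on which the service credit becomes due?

Adding 10 calendar days to 2028-05-05 gives 2028-05-15, which is the last day of the resolution window.
Adding 60 calendar days to 2028-05-15 gives 2028-07-14, which is the last day of the waiting period.
Adding 50 calendar days to 2028-07-14 gives 2028-09-02, which is the last day of the notice period.
The date on which the service credit becomes due: counting 20 business days from Saturday, 2028-09-02 (Sep 4, Sep 5, Sep 6, Sep 7, …, Sep 27, Sep 28, Sep 29, skipping weekends) reaches Friday, 2028-09-29.

2028-09-29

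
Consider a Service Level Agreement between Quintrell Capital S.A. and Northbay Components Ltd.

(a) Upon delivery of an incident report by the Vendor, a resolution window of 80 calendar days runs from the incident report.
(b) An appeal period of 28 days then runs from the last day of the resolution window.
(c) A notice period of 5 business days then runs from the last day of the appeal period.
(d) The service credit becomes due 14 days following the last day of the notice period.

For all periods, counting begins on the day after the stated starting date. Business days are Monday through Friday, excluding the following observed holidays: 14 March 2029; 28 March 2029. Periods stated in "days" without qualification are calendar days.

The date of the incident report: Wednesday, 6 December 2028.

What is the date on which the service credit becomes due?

The last day of the resolution window: 80 calendar days after 6 December 2028 is 24 February 2029.
The last day of the appeal period: 24 February 2029 + 28 days = 24 March 2029.
The last day of the notice period: counting 5 business days from Saturday, 24 March 2029 (Mar 26, Mar 27, Mar 29, Mar 30, Apr 2, skipping weekends and the listed holiday on Mar 28) reaches Monday, 2 April 2029.
The date on which the service credit becomes due: 2 April 2029 + 14 days = 16 April 2029.

16 April 2029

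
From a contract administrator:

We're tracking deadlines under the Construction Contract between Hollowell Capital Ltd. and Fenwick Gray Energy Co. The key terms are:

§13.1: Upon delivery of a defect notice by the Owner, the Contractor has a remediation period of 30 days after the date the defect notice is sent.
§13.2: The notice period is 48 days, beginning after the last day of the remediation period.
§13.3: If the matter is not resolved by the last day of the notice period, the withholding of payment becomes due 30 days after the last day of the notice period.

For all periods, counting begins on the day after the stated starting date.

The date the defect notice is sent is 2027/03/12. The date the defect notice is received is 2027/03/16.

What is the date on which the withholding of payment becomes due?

2027/06/28

The last day of the remediation period: 2027/03/12 + 30 days = 2027/04/11.
The last day of the notice period: 2027/04/11 + 48 days = 2027/05/29.
The date on which the withholding of payment becomes due: 2027/05/29 + 30 days = 2027/06/28.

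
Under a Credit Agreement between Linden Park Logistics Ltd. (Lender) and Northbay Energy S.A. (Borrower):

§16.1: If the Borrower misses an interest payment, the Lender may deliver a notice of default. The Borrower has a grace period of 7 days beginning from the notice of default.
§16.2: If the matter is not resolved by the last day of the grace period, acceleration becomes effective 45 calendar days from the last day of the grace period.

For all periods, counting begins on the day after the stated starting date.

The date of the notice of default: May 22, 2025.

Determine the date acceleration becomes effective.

Adding 7 calendar days to May 22, 2025 gives May 29, 2025, which is the last day of the grace period.
The date acceleration becomes effective: 45 calendar days after May 29, 2025 is Jul 13, 2025.

Jul 13, 2025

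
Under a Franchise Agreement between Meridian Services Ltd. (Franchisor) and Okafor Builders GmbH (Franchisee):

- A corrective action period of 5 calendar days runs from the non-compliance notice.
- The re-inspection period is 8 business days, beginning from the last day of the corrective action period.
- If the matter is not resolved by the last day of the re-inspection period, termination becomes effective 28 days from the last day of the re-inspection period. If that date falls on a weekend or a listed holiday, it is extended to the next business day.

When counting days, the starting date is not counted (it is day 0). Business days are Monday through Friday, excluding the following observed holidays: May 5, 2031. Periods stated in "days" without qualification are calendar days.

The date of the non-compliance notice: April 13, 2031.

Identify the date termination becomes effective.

Adding 5 calendar days to April 13, 2031 gives April 18, 2031, which is the last day of the corrective action period.
The last day of the re-inspection period: 8 business days after Friday, April 18, 2031, skipping weekends — Apr 21, Apr 22, Apr 23, Apr 24, Apr 25, Apr 28, Apr 29, Apr 30 — lands on Wednesday, April 30, 2031.
The date termination becomes effective: 28 calendar days after April 30, 2031 is May 28, 2031. May 28, 2031 is a Wednesday and is not a listed holiday, so no roll-forward applies.

May 28, 2031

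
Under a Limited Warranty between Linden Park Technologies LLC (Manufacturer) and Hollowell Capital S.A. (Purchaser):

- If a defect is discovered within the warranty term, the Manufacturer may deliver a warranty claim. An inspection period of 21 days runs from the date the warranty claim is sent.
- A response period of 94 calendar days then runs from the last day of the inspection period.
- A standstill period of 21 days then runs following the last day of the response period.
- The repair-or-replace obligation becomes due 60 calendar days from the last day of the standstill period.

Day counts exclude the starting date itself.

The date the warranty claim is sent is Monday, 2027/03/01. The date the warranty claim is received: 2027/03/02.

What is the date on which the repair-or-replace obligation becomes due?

2027/09/13

The last day of the inspection period: 2027/03/01 + 21 days = 2027/03/22.
Adding 94 calendar days to 2027/03/22 gives 2027/06/24, which is the last day of the response period.
The last day of the standstill period: 21 calendar days after 2027/06/24 is 2027/07/15.
The date on which the repair-or-replace obligation becomes due: 60 calendar days after 2027/07/15 is 2027/09/13.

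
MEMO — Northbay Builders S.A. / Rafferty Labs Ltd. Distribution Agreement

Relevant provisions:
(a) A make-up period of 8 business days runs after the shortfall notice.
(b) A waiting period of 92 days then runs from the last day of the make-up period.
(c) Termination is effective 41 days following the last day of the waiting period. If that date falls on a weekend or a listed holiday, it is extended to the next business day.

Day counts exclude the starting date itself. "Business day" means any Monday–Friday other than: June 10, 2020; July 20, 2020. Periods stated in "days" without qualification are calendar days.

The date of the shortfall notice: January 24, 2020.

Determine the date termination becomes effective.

June 17, 2020

The last day of the make-up period: 8 business days after Friday, January 24, 2020, skipping weekends — Jan 27, Jan 28, Jan 29, Jan 30, Jan 31, Feb 3, Feb 4, Feb 5 — lands on Wednesday, February 5, 2020.
The last day of the waiting period: February 5, 2020 + 92 days = May 7, 2020.
The date termination becomes effective: 41 calendar days after May 7, 2020 is June 17, 2020. June 17, 2020 is a Wednesday and is not a listed holiday, so no roll-forward applies.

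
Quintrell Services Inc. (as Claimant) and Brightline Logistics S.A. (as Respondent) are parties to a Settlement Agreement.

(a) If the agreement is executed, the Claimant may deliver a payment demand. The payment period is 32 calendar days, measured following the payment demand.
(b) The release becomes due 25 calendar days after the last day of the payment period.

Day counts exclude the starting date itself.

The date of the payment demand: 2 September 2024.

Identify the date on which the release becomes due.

29 October 2024

The last day of the payment period: 32 calendar days after 2 September 2024 is 4 October 2024.
The date on which the release becomes due: 4 October 2024 + 25 days = 29 October 2024.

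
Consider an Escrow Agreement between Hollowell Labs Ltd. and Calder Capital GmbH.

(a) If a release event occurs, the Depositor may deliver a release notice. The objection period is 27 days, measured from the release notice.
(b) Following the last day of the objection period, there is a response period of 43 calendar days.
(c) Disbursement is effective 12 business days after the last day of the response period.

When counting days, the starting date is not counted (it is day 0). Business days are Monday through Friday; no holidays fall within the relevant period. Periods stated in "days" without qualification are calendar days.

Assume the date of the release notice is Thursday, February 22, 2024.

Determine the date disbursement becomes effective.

May 20, 2024

The last day of the objection period: 27 calendar days after February 22, 2024 is March 20, 2024.
The last day of the response period: 43 calendar days after March 20, 2024 is May 2, 2024.
The date disbursement becomes effective: counting 12 business days from Thursday, May 2, 2024 (May 3, May 6, May 7, May 8, …, May 16, May 17, May 20, skipping weekends) reaches Monday, May 20, 2024.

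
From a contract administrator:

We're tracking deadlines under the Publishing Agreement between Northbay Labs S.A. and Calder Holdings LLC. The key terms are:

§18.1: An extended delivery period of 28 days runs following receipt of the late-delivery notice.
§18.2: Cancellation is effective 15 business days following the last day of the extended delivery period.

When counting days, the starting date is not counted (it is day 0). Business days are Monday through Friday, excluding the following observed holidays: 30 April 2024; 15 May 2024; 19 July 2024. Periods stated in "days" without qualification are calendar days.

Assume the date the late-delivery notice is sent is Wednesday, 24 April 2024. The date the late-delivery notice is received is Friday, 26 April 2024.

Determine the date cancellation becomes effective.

Adding 28 calendar days to 26 April 2024 gives 24 May 2024, which is the last day of the extended delivery period.
From Friday, 24 May 2024, 15 business days (May 27, May 28, May 29, May 30, …, Jun 12, Jun 13, Jun 14, skipping weekends) brings us to Friday, 14 June 2024, which is the date cancellation becomes effective.

14 June 2024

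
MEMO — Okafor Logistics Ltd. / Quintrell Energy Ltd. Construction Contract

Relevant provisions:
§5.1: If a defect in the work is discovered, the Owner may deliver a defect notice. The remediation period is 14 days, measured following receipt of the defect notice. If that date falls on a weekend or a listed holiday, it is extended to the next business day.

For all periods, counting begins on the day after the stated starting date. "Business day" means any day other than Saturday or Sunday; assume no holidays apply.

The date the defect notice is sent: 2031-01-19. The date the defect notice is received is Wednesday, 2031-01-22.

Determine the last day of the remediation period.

Adding 14 calendar days to 2031-01-22 gives 2031-02-05, which is the last day of the remediation period. 2031-02-05 is a Wednesday, so no roll-forward applies.

2031-02-05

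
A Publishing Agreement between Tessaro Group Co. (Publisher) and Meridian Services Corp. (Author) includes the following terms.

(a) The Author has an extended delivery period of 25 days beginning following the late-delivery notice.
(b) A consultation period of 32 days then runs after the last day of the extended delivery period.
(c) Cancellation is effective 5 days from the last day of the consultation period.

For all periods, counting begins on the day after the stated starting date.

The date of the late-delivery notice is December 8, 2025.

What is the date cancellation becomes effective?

February 8, 2026

The last day of the extended delivery period: December 8, 2025 + 25 days = January 2, 2026.
Adding 32 calendar days to January 2, 2026 gives February 3, 2026, which is the last day of the consultation period.
The date cancellation becomes effective: February 3, 2026 + 5 days = February 8, 2026.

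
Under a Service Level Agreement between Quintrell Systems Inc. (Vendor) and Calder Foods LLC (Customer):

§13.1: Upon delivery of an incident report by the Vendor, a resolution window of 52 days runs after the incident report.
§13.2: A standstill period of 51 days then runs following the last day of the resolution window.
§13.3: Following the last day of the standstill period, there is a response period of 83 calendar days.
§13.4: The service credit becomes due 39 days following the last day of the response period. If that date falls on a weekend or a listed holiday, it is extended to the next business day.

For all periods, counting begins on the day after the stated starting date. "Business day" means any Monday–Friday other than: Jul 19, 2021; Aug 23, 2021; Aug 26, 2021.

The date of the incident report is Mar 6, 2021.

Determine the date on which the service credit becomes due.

The last day of the resolution window: 52 calendar days after Mar 6, 2021 is Apr 27, 2021.
The last day of the standstill period: 51 calendar days after Apr 27, 2021 is Jun 17, 2021.
The last day of the response period: 83 calendar days after Jun 17, 2021 is Sep 8, 2021.
The date on which the service credit becomes due: Sep 8, 2021 + 39 days = Oct 17, 2021. That falls on a Sunday, so it rolls to the next business day, Monday, Oct 18, 2021.

Oct 18, 2021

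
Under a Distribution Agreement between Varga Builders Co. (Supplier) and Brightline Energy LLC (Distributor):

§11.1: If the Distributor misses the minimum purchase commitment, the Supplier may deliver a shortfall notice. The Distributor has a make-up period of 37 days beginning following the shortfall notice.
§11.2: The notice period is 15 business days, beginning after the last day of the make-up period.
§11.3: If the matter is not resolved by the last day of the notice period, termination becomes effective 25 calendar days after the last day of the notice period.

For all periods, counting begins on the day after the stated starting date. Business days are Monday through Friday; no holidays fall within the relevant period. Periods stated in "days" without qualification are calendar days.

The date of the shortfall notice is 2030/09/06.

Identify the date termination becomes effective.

2030/11/26

The last day of the make-up period: 37 calendar days after 2030/09/06 is 2030/10/13.
From Sunday, 2030/10/13, 15 business days (Oct 14, Oct 15, Oct 16, Oct 17, …, Oct 30, Oct 31, Nov 1, skipping weekends) brings us to Friday, 2030/11/01, which is the last day of the notice period.
Adding 25 calendar days to 2030/11/01 gives 2030/11/26, which is the date termination becomes effective.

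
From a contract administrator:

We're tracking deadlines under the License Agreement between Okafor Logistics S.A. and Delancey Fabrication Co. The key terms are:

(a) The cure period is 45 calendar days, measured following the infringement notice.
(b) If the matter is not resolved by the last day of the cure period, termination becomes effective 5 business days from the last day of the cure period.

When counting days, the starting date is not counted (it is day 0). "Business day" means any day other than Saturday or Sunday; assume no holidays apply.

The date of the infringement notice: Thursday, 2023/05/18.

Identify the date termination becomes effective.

2023/07/07

The last day of the cure period: 2023/05/18 + 45 days = 2023/07/02.
The date termination becomes effective: counting 5 business days from Sunday, 2023/07/02 (Jul 3, Jul 4, Jul 5, Jul 6, Jul 7, skipping weekends) reaches Friday, 2023/07/07.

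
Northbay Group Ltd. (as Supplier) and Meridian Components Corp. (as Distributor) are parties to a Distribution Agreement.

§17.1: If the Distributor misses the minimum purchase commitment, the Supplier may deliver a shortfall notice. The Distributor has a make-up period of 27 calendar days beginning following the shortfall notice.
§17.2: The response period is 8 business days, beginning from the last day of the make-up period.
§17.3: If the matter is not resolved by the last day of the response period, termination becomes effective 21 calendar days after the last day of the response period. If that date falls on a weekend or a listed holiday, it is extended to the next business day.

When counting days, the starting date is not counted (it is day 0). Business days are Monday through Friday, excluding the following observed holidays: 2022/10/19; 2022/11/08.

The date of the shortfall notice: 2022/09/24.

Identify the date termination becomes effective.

2022/11/23

Adding 27 calendar days to 2022/09/24 gives 2022/10/21, which is the last day of the make-up period.
The last day of the response period: 8 business days after Friday, 2022/10/21, skipping weekends — Oct 24, Oct 25, Oct 26, Oct 27, Oct 28, Oct 31, Nov 1, Nov 2 — lands on Wednesday, 2022/11/02.
The date termination becomes effective: 21 calendar days after 2022/11/02 is 2022/11/23. 2022/11/23 is a Wednesday and is not a listed holiday, so no roll-forward applies.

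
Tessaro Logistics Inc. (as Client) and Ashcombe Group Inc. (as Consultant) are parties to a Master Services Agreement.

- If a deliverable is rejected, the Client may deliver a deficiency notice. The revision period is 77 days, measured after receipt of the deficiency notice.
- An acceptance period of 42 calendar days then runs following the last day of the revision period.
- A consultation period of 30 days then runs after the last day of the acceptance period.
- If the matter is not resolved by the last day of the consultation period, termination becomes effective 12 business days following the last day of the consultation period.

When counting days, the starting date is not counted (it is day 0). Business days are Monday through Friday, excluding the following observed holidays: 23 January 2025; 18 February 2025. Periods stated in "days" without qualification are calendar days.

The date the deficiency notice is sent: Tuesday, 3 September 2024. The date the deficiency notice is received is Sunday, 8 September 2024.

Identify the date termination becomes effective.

Adding 77 calendar days to 8 September 2024 gives 24 November 2024, which is the last day of the revision period.
The last day of the acceptance period: 24 November 2024 + 42 days = 5 January 2025.
The last day of the consultation period: 5 January 2025 + 30 days = 4 February 2025.
From Tuesday, 4 February 2025, 12 business days (Feb 5, Feb 6, Feb 7, Feb 10, …, Feb 19, Feb 20, Feb 21, skipping weekends and the listed holiday on Feb 18) brings us to Friday, 21 February 2025, which is the date termination becomes effective.

21 February 2025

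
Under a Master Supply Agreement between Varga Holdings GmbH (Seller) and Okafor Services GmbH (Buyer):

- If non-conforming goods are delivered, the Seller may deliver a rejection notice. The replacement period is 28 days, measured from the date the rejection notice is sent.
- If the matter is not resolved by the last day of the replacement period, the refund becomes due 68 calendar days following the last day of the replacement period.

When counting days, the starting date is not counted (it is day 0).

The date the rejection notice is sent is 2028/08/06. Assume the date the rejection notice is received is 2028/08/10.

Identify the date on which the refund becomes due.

The last day of the replacement period: 2028/08/06 + 28 days = 2028/09/03.
The date on which the refund becomes due: 68 calendar days after 2028/09/03 is 2028/11/10.

2028/11/10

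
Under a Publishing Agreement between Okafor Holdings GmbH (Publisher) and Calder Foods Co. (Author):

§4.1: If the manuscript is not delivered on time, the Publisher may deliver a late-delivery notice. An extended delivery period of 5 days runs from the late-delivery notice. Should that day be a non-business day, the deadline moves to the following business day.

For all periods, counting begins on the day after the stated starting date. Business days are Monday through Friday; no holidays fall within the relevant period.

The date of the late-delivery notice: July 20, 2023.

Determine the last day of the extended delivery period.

July 25, 2023

The last day of the extended delivery period: July 20, 2023 + 5 days = July 25, 2023. July 25, 2023 is a Tuesday, so no roll-forward applies.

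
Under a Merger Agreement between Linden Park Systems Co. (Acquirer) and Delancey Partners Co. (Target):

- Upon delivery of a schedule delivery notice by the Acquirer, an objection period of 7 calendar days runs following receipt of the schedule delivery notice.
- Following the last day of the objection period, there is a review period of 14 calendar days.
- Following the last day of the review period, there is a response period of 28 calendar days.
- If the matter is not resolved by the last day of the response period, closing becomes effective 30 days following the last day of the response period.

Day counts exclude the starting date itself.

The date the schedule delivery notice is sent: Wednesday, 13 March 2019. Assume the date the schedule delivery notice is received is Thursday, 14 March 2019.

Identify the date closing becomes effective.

1 June 2019

Adding 7 calendar days to 14 March 2019 gives 21 March 2019, which is the last day of the objection period.
Adding 14 calendar days to 21 March 2019 gives 4 April 2019, which is the last day of the review period.
Adding 28 calendar days to 4 April 2019 gives 2 May 2019, which is the last day of the response period.
The date closing becomes effective: 30 calendar days after 2 May 2019 is 1 June 2019.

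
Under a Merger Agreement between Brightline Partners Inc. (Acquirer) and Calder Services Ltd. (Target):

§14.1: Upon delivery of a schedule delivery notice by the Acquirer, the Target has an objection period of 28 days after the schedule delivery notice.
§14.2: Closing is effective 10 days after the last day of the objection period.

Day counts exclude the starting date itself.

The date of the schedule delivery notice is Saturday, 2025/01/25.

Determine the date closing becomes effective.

2025/03/04

The last day of the objection period: 2025/01/25 + 28 days = 2025/02/22.
The date closing becomes effective: 2025/02/22 + 10 days = 2025/03/04.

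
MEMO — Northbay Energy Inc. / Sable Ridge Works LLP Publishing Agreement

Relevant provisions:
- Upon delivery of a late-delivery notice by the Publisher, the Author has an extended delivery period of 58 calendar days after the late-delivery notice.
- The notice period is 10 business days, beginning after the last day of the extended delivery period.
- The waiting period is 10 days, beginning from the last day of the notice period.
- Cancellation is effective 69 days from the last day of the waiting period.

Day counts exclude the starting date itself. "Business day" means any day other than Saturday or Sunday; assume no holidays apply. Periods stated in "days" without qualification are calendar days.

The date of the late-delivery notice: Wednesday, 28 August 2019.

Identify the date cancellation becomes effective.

The last day of the extended delivery period: 58 calendar days after 28 August 2019 is 25 October 2019.
The last day of the notice period: 10 business days after Friday, 25 October 2019, skipping weekends — Oct 28, Oct 29, Oct 30, Oct 31, Nov 1, Nov 4, Nov 5, Nov 6, Nov 7, Nov 8 — lands on Friday, 8 November 2019.
Adding 10 calendar days to 8 November 2019 gives 18 November 2019, which is the last day of the waiting period.
The date cancellation becomes effective: 18 November 2019 + 69 days = 26 January 2020.

26 January 2020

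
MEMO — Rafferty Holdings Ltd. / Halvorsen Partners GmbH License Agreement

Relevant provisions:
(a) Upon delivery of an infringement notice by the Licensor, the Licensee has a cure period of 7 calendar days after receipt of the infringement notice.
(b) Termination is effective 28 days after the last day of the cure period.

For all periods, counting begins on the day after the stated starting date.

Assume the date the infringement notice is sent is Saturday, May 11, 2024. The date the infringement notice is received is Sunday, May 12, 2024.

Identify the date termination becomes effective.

June 16, 2024

Adding 7 calendar days to May 12, 2024 gives May 19, 2024, which is the last day of the cure period.
The date termination becomes effective: May 19, 2024 + 28 days = June 16, 2024.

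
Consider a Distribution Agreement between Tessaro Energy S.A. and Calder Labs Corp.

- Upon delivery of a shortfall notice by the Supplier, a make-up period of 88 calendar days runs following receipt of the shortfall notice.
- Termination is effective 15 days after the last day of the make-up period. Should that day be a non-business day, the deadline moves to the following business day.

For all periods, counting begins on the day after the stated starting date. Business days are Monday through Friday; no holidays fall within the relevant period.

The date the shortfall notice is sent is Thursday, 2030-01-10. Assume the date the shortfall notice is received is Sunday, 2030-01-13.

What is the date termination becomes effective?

Adding 88 calendar days to 2030-01-13 gives 2030-04-11, which is the last day of the make-up period.
The date termination becomes effective: 15 calendar days after 2030-04-11 is 2030-04-26. 2030-04-26 is a Friday, so no roll-forward applies.

2030-04-26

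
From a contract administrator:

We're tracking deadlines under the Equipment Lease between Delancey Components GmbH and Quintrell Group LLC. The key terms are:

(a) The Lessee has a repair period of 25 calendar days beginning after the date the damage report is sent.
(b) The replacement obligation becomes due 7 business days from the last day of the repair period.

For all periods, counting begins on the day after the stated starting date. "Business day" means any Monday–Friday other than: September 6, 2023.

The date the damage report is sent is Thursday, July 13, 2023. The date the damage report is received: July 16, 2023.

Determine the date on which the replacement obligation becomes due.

Adding 25 calendar days to July 13, 2023 gives August 7, 2023, which is the last day of the repair period.
The date on which the replacement obligation becomes due: counting 7 business days from Monday, August 7, 2023 (Aug 8, Aug 9, Aug 10, Aug 11, Aug 14, Aug 15, Aug 16, skipping weekends) reaches Wednesday, August 16, 2023.

August 16, 2023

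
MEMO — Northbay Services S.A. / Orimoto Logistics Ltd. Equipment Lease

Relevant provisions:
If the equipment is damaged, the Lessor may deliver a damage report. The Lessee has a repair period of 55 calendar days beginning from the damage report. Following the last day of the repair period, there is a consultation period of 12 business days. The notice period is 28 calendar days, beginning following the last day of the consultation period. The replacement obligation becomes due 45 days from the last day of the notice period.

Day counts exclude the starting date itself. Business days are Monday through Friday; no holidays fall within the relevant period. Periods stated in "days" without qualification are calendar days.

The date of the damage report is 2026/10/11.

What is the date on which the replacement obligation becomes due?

2027/03/05

The last day of the repair period: 2026/10/11 + 55 days = 2026/12/05.
The last day of the consultation period: counting 12 business days from Saturday, 2026/12/05 (Dec 7, Dec 8, Dec 9, Dec 10, …, Dec 18, Dec 21, Dec 22, skipping weekends) reaches Tuesday, 2026/12/22.
The last day of the notice period: 2026/12/22 + 28 days = 2027/01/19.
Adding 45 calendar days to 2027/01/19 gives 2027/03/05, which is the date on which the replacement obligation becomes due.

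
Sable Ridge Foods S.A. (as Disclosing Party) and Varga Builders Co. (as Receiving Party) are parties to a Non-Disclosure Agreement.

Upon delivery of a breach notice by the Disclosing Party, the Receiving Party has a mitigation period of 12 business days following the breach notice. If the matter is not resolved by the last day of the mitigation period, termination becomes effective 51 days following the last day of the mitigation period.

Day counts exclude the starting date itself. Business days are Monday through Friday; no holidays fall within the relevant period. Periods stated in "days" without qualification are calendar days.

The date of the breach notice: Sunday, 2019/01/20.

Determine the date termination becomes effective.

2019/03/28

From Sunday, 2019/01/20, 12 business days (Jan 21, Jan 22, Jan 23, Jan 24, …, Feb 1, Feb 4, Feb 5, skipping weekends) brings us to Tuesday, 2019/02/05, which is the last day of the mitigation period.
The date termination becomes effective: 51 calendar days after 2019/02/05 is 2019/03/28.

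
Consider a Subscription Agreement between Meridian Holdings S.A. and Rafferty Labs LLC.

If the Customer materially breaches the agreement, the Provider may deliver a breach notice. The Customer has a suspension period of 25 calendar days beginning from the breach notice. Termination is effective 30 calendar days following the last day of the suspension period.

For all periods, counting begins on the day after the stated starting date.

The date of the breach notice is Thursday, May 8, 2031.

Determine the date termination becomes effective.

The last day of the suspension period: May 8, 2031 + 25 days = June 2, 2031.
The date termination becomes effective: June 2, 2031 + 30 days = July 2, 2031.

July 2, 2031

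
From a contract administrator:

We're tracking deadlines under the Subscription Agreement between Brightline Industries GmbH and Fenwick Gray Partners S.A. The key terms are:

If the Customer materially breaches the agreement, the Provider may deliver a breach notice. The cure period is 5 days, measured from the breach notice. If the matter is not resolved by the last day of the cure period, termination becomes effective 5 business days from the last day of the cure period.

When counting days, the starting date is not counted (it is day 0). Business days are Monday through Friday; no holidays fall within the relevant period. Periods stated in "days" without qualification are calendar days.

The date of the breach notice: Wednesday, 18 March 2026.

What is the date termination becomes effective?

The last day of the cure period: 18 March 2026 + 5 days = 23 March 2026.
The date termination becomes effective: counting 5 business days from Monday, 23 March 2026 (Mar 24, Mar 25, Mar 26, Mar 27, Mar 30, skipping weekends) reaches Monday, 30 March 2026.

30 March 2026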